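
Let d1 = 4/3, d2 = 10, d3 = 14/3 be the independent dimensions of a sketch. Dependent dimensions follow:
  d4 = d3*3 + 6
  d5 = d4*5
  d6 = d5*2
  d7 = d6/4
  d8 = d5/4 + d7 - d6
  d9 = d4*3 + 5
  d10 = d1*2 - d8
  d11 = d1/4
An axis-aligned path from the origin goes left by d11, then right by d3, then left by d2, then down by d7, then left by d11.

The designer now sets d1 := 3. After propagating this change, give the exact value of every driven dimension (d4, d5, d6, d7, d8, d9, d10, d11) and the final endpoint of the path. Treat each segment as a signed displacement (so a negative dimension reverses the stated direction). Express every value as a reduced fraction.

d4 = 20
d5 = 100
d6 = 200
d7 = 50
d8 = -125
d9 = 65
d10 = 131
d11 = 3/4
endpoint = (-41/6, -50)

Apply edit: d1 := 3
  d4 = d3*3 + 6 = 20
  d5 = d4*5 = 100
  d6 = d5*2 = 200
  d7 = d6/4 = 50
  d8 = d5/4 + d7 - d6 = -125
  d9 = d4*3 + 5 = 65
  d10 = d1*2 - d8 = 131
  d11 = d1/4 = 3/4
Walk from origin (0, 0):
  seg 1: left by d11 = 3/4 → (-3/4, 0)
  seg 2: right by d3 = 14/3 → (47/12, 0)
  seg 3: left by d2 = 10 → (-73/12, 0)
  seg 4: down by d7 = 50 → (-73/12, -50)
  seg 5: left by d11 = 3/4 → (-41/6, -50)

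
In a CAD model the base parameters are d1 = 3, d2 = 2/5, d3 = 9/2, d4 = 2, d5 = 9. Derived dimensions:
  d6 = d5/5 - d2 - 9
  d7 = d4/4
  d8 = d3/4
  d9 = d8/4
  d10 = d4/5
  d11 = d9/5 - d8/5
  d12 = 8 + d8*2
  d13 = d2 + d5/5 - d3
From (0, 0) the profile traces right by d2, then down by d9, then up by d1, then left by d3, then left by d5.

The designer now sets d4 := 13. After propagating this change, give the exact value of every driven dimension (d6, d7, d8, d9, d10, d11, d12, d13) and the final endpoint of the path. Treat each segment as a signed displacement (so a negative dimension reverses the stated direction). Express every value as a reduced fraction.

Apply edit: d4 := 13
  d6 = d5/5 - d2 - 9 = -38/5
  d7 = d4/4 = 13/4
  d8 = d3/4 = 9/8
  d9 = d8/4 = 9/32
  d10 = d4/5 = 13/5
  d11 = d9/5 - d8/5 = -27/160
  d12 = 8 + d8*2 = 41/4
  d13 = d2 + d5/5 - d3 = -23/10
Walk from origin (0, 0):
  seg 1: right by d2 = 2/5 → (2/5, 0)
  seg 2: down by d9 = 9/32 → (2/5, -9/32)
  seg 3: up by d1 = 3 → (2/5, 87/32)
  seg 4: left by d3 = 9/2 → (-41/10, 87/32)
  seg 5: left by d5 = 9 → (-131/10, 87/32)

d6 = -38/5
d7 = 13/4
d8 = 9/8
d9 = 9/32
d10 = 13/5
d11 = -27/160
d12 = 41/4
d13 = -23/10
endpoint = (-131/10, 87/32)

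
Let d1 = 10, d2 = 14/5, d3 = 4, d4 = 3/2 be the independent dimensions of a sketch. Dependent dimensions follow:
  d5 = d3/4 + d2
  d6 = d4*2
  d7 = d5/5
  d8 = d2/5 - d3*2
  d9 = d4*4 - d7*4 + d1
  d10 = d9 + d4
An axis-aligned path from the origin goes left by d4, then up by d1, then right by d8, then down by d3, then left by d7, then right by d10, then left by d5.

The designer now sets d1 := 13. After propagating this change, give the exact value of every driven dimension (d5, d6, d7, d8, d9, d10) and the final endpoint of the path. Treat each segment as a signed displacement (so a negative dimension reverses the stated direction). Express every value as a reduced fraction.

d5 = 19/5
d6 = 3
d7 = 19/25
d8 = -186/25
d9 = 399/25
d10 = 873/50
endpoint = (99/25, 9)

Apply edit: d1 := 13
  d5 = d3/4 + d2 = 19/5
  d6 = d4*2 = 3
  d7 = d5/5 = 19/25
  d8 = d2/5 - d3*2 = -186/25
  d9 = d4*4 - d7*4 + d1 = 399/25
  d10 = d9 + d4 = 873/50
Walk from origin (0, 0):
  seg 1: left by d4 = 3/2 → (-3/2, 0)
  seg 2: up by d1 = 13 → (-3/2, 13)
  seg 3: right by d8 = -186/25 → (-447/50, 13)
  seg 4: down by d3 = 4 → (-447/50, 9)
  seg 5: left by d7 = 19/25 → (-97/10, 9)
  seg 6: right by d10 = 873/50 → (194/25, 9)
  seg 7: left by d5 = 19/5 → (99/25, 9)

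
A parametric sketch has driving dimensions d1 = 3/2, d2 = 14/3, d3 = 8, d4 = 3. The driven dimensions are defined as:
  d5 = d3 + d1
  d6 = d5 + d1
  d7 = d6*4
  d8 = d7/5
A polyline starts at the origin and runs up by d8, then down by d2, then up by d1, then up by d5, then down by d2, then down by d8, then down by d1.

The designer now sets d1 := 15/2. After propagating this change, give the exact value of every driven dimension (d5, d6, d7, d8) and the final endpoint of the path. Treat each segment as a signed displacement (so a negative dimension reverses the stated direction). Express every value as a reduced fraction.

d5 = 31/2
d6 = 23
d7 = 92
d8 = 92/5
endpoint = (0, 37/6)

Apply edit: d1 := 15/2
  d5 = d3 + d1 = 31/2
  d6 = d5 + d1 = 23
  d7 = d6*4 = 92
  d8 = d7/5 = 92/5
Walk from origin (0, 0):
  seg 1: up by d8 = 92/5 → (0, 92/5)
  seg 2: down by d2 = 14/3 → (0, 206/15)
  seg 3: up by d1 = 15/2 → (0, 637/30)
  seg 4: up by d5 = 31/2 → (0, 551/15)
  seg 5: down by d2 = 14/3 → (0, 481/15)
  seg 6: down by d8 = 92/5 → (0, 41/3)
  seg 7: down by d1 = 15/2 → (0, 37/6)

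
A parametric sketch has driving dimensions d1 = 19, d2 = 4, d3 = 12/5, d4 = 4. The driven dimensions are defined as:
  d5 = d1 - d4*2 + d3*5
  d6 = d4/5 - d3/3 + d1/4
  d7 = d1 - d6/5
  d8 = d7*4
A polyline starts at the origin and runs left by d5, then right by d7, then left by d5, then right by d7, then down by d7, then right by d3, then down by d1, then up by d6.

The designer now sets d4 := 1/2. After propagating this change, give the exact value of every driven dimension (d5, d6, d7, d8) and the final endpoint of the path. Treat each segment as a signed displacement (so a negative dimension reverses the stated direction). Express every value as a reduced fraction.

d5 = 30
d6 = 81/20
d7 = 1819/100
d8 = 1819/25
endpoint = (-1061/50, -1657/50)

Apply edit: d4 := 1/2
  d5 = d1 - d4*2 + d3*5 = 30
  d6 = d4/5 - d3/3 + d1/4 = 81/20
  d7 = d1 - d6/5 = 1819/100
  d8 = d7*4 = 1819/25
Walk from origin (0, 0):
  seg 1: left by d5 = 30 → (-30, 0)
  seg 2: right by d7 = 1819/100 → (-1181/100, 0)
  seg 3: left by d5 = 30 → (-4181/100, 0)
  seg 4: right by d7 = 1819/100 → (-1181/50, 0)
  seg 5: down by d7 = 1819/100 → (-1181/50, -1819/100)
  seg 6: right by d3 = 12/5 → (-1061/50, -1819/100)
  seg 7: down by d1 = 19 → (-1061/50, -3719/100)
  seg 8: up by d6 = 81/20 → (-1061/50, -1657/50)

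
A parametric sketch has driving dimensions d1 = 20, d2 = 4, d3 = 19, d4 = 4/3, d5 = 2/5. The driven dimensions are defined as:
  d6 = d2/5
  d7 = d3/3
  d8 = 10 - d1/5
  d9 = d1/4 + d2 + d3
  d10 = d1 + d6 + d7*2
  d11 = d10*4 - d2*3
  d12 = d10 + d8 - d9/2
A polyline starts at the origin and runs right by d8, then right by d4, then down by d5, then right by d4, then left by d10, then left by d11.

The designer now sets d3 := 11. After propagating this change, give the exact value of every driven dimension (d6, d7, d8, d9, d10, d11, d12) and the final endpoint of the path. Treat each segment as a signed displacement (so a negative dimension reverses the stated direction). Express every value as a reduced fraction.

Apply edit: d3 := 11
  d6 = d2/5 = 4/5
  d7 = d3/3 = 11/3
  d8 = 10 - d1/5 = 6
  d9 = d1/4 + d2 + d3 = 20
  d10 = d1 + d6 + d7*2 = 422/15
  d11 = d10*4 - d2*3 = 1508/15
  d12 = d10 + d8 - d9/2 = 362/15
Walk from origin (0, 0):
  seg 1: right by d8 = 6 → (6, 0)
  seg 2: right by d4 = 4/3 → (22/3, 0)
  seg 3: down by d5 = 2/5 → (22/3, -2/5)
  seg 4: right by d4 = 4/3 → (26/3, -2/5)
  seg 5: left by d10 = 422/15 → (-292/15, -2/5)
  seg 6: left by d11 = 1508/15 → (-120, -2/5)

d6 = 4/5
d7 = 11/3
d8 = 6
d9 = 20
d10 = 422/15
d11 = 1508/15
d12 = 362/15
endpoint = (-120, -2/5)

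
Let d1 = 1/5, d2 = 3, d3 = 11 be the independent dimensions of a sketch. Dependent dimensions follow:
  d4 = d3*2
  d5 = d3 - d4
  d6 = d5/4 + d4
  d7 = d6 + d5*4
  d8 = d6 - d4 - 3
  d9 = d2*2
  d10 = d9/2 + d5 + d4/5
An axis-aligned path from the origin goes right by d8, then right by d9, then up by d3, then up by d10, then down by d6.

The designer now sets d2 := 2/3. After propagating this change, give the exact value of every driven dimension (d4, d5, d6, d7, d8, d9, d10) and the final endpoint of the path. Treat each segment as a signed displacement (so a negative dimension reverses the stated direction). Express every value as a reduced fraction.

d4 = 22
d5 = -11
d6 = 77/4
d7 = -99/4
d8 = -23/4
d9 = 4/3
d10 = -89/15
endpoint = (-53/12, -851/60)

Apply edit: d2 := 2/3
  d4 = d3*2 = 22
  d5 = d3 - d4 = -11
  d6 = d5/4 + d4 = 77/4
  d7 = d6 + d5*4 = -99/4
  d8 = d6 - d4 - 3 = -23/4
  d9 = d2*2 = 4/3
  d10 = d9/2 + d5 + d4/5 = -89/15
Walk from origin (0, 0):
  seg 1: right by d8 = -23/4 → (-23/4, 0)
  seg 2: right by d9 = 4/3 → (-53/12, 0)
  seg 3: up by d3 = 11 → (-53/12, 11)
  seg 4: up by d10 = -89/15 → (-53/12, 76/15)
  seg 5: down by d6 = 77/4 → (-53/12, -851/60)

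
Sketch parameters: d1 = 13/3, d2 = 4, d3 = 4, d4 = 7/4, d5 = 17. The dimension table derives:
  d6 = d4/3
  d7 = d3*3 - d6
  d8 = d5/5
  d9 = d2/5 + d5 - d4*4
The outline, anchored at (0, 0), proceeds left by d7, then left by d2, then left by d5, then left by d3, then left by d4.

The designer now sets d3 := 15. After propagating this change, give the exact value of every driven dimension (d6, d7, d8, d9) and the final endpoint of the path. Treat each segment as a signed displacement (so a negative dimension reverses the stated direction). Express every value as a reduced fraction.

d6 = 7/12
d7 = 533/12
d8 = 17/5
d9 = 54/5
endpoint = (-493/6, 0)

Apply edit: d3 := 15
  d6 = d4/3 = 7/12
  d7 = d3*3 - d6 = 533/12
  d8 = d5/5 = 17/5
  d9 = d2/5 + d5 - d4*4 = 54/5
Walk from origin (0, 0):
  seg 1: left by d7 = 533/12 → (-533/12, 0)
  seg 2: left by d2 = 4 → (-581/12, 0)
  seg 3: left by d5 = 17 → (-785/12, 0)
  seg 4: left by d3 = 15 → (-965/12, 0)
  seg 5: left by d4 = 7/4 → (-493/6, 0)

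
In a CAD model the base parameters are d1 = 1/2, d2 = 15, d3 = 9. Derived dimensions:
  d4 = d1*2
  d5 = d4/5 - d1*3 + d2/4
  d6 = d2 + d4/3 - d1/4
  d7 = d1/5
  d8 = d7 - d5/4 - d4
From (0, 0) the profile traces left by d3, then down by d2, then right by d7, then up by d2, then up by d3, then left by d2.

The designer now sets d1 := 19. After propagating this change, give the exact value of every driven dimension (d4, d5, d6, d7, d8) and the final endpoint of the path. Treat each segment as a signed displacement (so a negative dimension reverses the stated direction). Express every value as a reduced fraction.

Apply edit: d1 := 19
  d4 = d1*2 = 38
  d5 = d4/5 - d1*3 + d2/4 = -913/20
  d6 = d2 + d4/3 - d1/4 = 275/12
  d7 = d1/5 = 19/5
  d8 = d7 - d5/4 - d4 = -1823/80
Walk from origin (0, 0):
  seg 1: left by d3 = 9 → (-9, 0)
  seg 2: down by d2 = 15 → (-9, -15)
  seg 3: right by d7 = 19/5 → (-26/5, -15)
  seg 4: up by d2 = 15 → (-26/5, 0)
  seg 5: up by d3 = 9 → (-26/5, 9)
  seg 6: left by d2 = 15 → (-101/5, 9)

d4 = 38
d5 = -913/20
d6 = 275/12
d7 = 19/5
d8 = -1823/80
endpoint = (-101/5, 9)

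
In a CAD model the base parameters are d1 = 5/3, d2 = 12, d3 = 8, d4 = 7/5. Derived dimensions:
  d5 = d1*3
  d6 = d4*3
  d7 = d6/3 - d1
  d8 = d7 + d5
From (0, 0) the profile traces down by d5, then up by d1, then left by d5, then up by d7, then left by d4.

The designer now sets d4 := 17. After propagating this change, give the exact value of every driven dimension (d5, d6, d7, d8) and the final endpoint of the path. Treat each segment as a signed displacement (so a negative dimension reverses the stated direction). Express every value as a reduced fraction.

Apply edit: d4 := 17
  d5 = d1*3 = 5
  d6 = d4*3 = 51
  d7 = d6/3 - d1 = 46/3
  d8 = d7 + d5 = 61/3
Walk from origin (0, 0):
  seg 1: down by d5 = 5 → (0, -5)
  seg 2: up by d1 = 5/3 → (0, -10/3)
  seg 3: left by d5 = 5 → (-5, -10/3)
  seg 4: up by d7 = 46/3 → (-5, 12)
  seg 5: left by d4 = 17 → (-22, 12)

d5 = 5
d6 = 51
d7 = 46/3
d8 = 61/3
endpoint = (-22, 12)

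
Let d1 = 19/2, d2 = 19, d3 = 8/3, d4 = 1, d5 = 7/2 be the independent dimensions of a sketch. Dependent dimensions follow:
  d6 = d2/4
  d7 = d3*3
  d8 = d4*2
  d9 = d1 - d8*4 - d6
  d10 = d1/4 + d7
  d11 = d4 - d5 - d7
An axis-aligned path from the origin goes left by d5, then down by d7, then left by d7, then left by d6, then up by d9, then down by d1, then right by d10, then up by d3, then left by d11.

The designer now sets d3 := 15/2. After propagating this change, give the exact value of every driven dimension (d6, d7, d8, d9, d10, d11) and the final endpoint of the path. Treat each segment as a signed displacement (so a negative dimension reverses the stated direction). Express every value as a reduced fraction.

Apply edit: d3 := 15/2
  d6 = d2/4 = 19/4
  d7 = d3*3 = 45/2
  d8 = d4*2 = 2
  d9 = d1 - d8*4 - d6 = -13/4
  d10 = d1/4 + d7 = 199/8
  d11 = d4 - d5 - d7 = -25
Walk from origin (0, 0):
  seg 1: left by d5 = 7/2 → (-7/2, 0)
  seg 2: down by d7 = 45/2 → (-7/2, -45/2)
  seg 3: left by d7 = 45/2 → (-26, -45/2)
  seg 4: left by d6 = 19/4 → (-123/4, -45/2)
  seg 5: up by d9 = -13/4 → (-123/4, -103/4)
  seg 6: down by d1 = 19/2 → (-123/4, -141/4)
  seg 7: right by d10 = 199/8 → (-47/8, -141/4)
  seg 8: up by d3 = 15/2 → (-47/8, -111/4)
  seg 9: left by d11 = -25 → (153/8, -111/4)

d6 = 19/4
d7 = 45/2
d8 = 2
d9 = -13/4
d10 = 199/8
d11 = -25
endpoint = (153/8, -111/4)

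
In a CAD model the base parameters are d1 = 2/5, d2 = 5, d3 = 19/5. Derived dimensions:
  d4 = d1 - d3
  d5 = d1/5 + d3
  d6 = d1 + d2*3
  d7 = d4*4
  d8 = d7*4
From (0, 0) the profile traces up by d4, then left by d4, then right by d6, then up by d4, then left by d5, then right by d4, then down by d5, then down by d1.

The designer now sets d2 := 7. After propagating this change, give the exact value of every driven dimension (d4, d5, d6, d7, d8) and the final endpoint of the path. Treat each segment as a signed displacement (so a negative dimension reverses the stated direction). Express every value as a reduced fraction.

Apply edit: d2 := 7
  d4 = d1 - d3 = -17/5
  d5 = d1/5 + d3 = 97/25
  d6 = d1 + d2*3 = 107/5
  d7 = d4*4 = -68/5
  d8 = d7*4 = -272/5
Walk from origin (0, 0):
  seg 1: up by d4 = -17/5 → (0, -17/5)
  seg 2: left by d4 = -17/5 → (17/5, -17/5)
  seg 3: right by d6 = 107/5 → (124/5, -17/5)
  seg 4: up by d4 = -17/5 → (124/5, -34/5)
  seg 5: left by d5 = 97/25 → (523/25, -34/5)
  seg 6: right by d4 = -17/5 → (438/25, -34/5)
  seg 7: down by d5 = 97/25 → (438/25, -267/25)
  seg 8: down by d1 = 2/5 → (438/25, -277/25)

d4 = -17/5
d5 = 97/25
d6 = 107/5
d7 = -68/5
d8 = -272/5
endpoint = (438/25, -277/25)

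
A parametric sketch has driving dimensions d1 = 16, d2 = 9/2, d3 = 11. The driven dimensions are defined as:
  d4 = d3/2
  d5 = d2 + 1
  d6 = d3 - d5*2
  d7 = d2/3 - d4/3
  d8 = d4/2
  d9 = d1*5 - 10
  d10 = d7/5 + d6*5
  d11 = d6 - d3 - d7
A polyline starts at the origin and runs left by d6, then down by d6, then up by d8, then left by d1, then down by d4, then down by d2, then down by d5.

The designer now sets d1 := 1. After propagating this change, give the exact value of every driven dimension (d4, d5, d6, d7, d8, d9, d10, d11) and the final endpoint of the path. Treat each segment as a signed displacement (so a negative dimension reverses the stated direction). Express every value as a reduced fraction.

d4 = 11/2
d5 = 11/2
d6 = 0
d7 = -1/3
d8 = 11/4
d9 = -5
d10 = -1/15
d11 = -32/3
endpoint = (-1, -51/4)

Apply edit: d1 := 1
  d4 = d3/2 = 11/2
  d5 = d2 + 1 = 11/2
  d6 = d3 - d5*2 = 0
  d7 = d2/3 - d4/3 = -1/3
  d8 = d4/2 = 11/4
  d9 = d1*5 - 10 = -5
  d10 = d7/5 + d6*5 = -1/15
  d11 = d6 - d3 - d7 = -32/3
Walk from origin (0, 0):
  seg 1: left by d6 = 0 → (0, 0)
  seg 2: down by d6 = 0 → (0, 0)
  seg 3: up by d8 = 11/4 → (0, 11/4)
  seg 4: left by d1 = 1 → (-1, 11/4)
  seg 5: down by d4 = 11/2 → (-1, -11/4)
  seg 6: down by d2 = 9/2 → (-1, -29/4)
  seg 7: down by d5 = 11/2 → (-1, -51/4)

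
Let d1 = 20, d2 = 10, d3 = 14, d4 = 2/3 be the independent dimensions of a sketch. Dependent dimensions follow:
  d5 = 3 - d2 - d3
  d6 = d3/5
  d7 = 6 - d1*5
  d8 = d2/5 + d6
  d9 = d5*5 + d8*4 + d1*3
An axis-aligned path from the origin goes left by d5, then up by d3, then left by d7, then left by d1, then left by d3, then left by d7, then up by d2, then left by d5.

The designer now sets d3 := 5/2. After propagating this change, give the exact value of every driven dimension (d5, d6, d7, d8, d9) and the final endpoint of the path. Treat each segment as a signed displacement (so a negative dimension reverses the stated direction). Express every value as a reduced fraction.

d5 = -19/2
d6 = 1/2
d7 = -94
d8 = 5/2
d9 = 45/2
endpoint = (369/2, 25/2)

Apply edit: d3 := 5/2
  d5 = 3 - d2 - d3 = -19/2
  d6 = d3/5 = 1/2
  d7 = 6 - d1*5 = -94
  d8 = d2/5 + d6 = 5/2
  d9 = d5*5 + d8*4 + d1*3 = 45/2
Walk from origin (0, 0):
  seg 1: left by d5 = -19/2 → (19/2, 0)
  seg 2: up by d3 = 5/2 → (19/2, 5/2)
  seg 3: left by d7 = -94 → (207/2, 5/2)
  seg 4: left by d1 = 20 → (167/2, 5/2)
  seg 5: left by d3 = 5/2 → (81, 5/2)
  seg 6: left by d7 = -94 → (175, 5/2)
  seg 7: up by d2 = 10 → (175, 25/2)
  seg 8: left by d5 = -19/2 → (369/2, 25/2)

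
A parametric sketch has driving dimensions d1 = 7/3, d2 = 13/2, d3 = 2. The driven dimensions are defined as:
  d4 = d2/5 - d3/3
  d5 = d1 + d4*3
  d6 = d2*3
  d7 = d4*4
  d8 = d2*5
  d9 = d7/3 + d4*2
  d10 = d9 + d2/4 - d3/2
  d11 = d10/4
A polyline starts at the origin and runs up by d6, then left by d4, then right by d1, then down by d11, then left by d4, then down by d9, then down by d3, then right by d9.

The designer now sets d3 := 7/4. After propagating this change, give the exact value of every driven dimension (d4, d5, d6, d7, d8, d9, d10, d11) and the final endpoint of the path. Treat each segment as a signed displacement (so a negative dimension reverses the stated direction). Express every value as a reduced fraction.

Apply edit: d3 := 7/4
  d4 = d2/5 - d3/3 = 43/60
  d5 = d1 + d4*3 = 269/60
  d6 = d2*3 = 39/2
  d7 = d4*4 = 43/15
  d8 = d2*5 = 65/2
  d9 = d7/3 + d4*2 = 43/18
  d10 = d9 + d2/4 - d3/2 = 113/36
  d11 = d10/4 = 113/144
Walk from origin (0, 0):
  seg 1: up by d6 = 39/2 → (0, 39/2)
  seg 2: left by d4 = 43/60 → (-43/60, 39/2)
  seg 3: right by d1 = 7/3 → (97/60, 39/2)
  seg 4: down by d11 = 113/144 → (97/60, 2695/144)
  seg 5: left by d4 = 43/60 → (9/10, 2695/144)
  seg 6: down by d9 = 43/18 → (9/10, 2351/144)
  seg 7: down by d3 = 7/4 → (9/10, 2099/144)
  seg 8: right by d9 = 43/18 → (148/45, 2099/144)

d4 = 43/60
d5 = 269/60
d6 = 39/2
d7 = 43/15
d8 = 65/2
d9 = 43/18
d10 = 113/36
d11 = 113/144
endpoint = (148/45, 2099/144)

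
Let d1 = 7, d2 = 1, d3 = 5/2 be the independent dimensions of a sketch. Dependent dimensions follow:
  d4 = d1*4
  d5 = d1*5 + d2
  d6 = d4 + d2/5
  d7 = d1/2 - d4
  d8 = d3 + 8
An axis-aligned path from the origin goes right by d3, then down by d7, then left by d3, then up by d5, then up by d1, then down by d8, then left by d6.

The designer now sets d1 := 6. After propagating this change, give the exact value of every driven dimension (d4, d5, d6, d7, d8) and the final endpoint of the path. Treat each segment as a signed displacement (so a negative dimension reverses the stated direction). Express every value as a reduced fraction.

d4 = 24
d5 = 31
d6 = 121/5
d7 = -21
d8 = 21/2
endpoint = (-121/5, 95/2)

Apply edit: d1 := 6
  d4 = d1*4 = 24
  d5 = d1*5 + d2 = 31
  d6 = d4 + d2/5 = 121/5
  d7 = d1/2 - d4 = -21
  d8 = d3 + 8 = 21/2
Walk from origin (0, 0):
  seg 1: right by d3 = 5/2 → (5/2, 0)
  seg 2: down by d7 = -21 → (5/2, 21)
  seg 3: left by d3 = 5/2 → (0, 21)
  seg 4: up by d5 = 31 → (0, 52)
  seg 5: up by d1 = 6 → (0, 58)
  seg 6: down by d8 = 21/2 → (0, 95/2)
  seg 7: left by d6 = 121/5 → (-121/5, 95/2)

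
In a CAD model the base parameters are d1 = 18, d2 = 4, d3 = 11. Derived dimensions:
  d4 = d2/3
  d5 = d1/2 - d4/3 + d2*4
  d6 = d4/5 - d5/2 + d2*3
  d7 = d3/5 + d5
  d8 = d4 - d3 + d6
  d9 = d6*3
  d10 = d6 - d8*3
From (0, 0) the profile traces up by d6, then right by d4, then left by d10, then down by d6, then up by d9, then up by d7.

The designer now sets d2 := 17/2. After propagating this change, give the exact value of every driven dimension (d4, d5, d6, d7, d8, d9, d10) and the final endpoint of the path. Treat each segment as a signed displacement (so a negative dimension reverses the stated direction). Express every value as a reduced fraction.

Apply edit: d2 := 17/2
  d4 = d2/3 = 17/6
  d5 = d1/2 - d4/3 + d2*4 = 757/18
  d6 = d4/5 - d5/2 + d2*3 = 907/180
  d7 = d3/5 + d5 = 3983/90
  d8 = d4 - d3 + d6 = -563/180
  d9 = d6*3 = 907/60
  d10 = d6 - d8*3 = 649/45
Walk from origin (0, 0):
  seg 1: up by d6 = 907/180 → (0, 907/180)
  seg 2: right by d4 = 17/6 → (17/6, 907/180)
  seg 3: left by d10 = 649/45 → (-1043/90, 907/180)
  seg 4: down by d6 = 907/180 → (-1043/90, 0)
  seg 5: up by d9 = 907/60 → (-1043/90, 907/60)
  seg 6: up by d7 = 3983/90 → (-1043/90, 10687/180)

d4 = 17/6
d5 = 757/18
d6 = 907/180
d7 = 3983/90
d8 = -563/180
d9 = 907/60
d10 = 649/45
endpoint = (-1043/90, 10687/180)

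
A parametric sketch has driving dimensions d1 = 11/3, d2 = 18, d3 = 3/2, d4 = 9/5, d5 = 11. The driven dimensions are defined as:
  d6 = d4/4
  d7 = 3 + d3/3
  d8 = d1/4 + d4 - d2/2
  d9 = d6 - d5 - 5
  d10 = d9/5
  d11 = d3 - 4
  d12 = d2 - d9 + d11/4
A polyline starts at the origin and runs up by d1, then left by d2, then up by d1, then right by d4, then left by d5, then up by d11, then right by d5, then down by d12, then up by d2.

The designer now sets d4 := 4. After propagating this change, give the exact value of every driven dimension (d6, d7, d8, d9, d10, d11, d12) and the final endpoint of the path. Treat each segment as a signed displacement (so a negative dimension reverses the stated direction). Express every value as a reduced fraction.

d6 = 1
d7 = 7/2
d8 = -49/12
d9 = -15
d10 = -3
d11 = -5/2
d12 = 259/8
endpoint = (-14, -229/24)

Apply edit: d4 := 4
  d6 = d4/4 = 1
  d7 = 3 + d3/3 = 7/2
  d8 = d1/4 + d4 - d2/2 = -49/12
  d9 = d6 - d5 - 5 = -15
  d10 = d9/5 = -3
  d11 = d3 - 4 = -5/2
  d12 = d2 - d9 + d11/4 = 259/8
Walk from origin (0, 0):
  seg 1: up by d1 = 11/3 → (0, 11/3)
  seg 2: left by d2 = 18 → (-18, 11/3)
  seg 3: up by d1 = 11/3 → (-18, 22/3)
  seg 4: right by d4 = 4 → (-14, 22/3)
  seg 5: left by d5 = 11 → (-25, 22/3)
  seg 6: up by d11 = -5/2 → (-25, 29/6)
  seg 7: right by d5 = 11 → (-14, 29/6)
  seg 8: down by d12 = 259/8 → (-14, -661/24)
  seg 9: up by d2 = 18 → (-14, -229/24)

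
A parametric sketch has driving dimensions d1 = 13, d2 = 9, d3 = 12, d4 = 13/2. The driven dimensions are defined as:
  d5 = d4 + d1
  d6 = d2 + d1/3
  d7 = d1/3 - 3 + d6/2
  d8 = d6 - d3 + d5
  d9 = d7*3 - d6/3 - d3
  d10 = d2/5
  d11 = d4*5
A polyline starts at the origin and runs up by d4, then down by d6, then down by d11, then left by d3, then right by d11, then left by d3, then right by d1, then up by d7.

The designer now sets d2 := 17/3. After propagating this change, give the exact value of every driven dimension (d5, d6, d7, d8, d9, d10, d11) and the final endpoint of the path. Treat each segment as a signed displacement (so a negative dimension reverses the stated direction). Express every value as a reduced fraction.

d5 = 39/2
d6 = 10
d7 = 19/3
d8 = 35/2
d9 = 11/3
d10 = 17/15
d11 = 65/2
endpoint = (43/2, -89/3)

Apply edit: d2 := 17/3
  d5 = d4 + d1 = 39/2
  d6 = d2 + d1/3 = 10
  d7 = d1/3 - 3 + d6/2 = 19/3
  d8 = d6 - d3 + d5 = 35/2
  d9 = d7*3 - d6/3 - d3 = 11/3
  d10 = d2/5 = 17/15
  d11 = d4*5 = 65/2
Walk from origin (0, 0):
  seg 1: up by d4 = 13/2 → (0, 13/2)
  seg 2: down by d6 = 10 → (0, -7/2)
  seg 3: down by d11 = 65/2 → (0, -36)
  seg 4: left by d3 = 12 → (-12, -36)
  seg 5: right by d11 = 65/2 → (41/2, -36)
  seg 6: left by d3 = 12 → (17/2, -36)
  seg 7: right by d1 = 13 → (43/2, -36)
  seg 8: up by d7 = 19/3 → (43/2, -89/3)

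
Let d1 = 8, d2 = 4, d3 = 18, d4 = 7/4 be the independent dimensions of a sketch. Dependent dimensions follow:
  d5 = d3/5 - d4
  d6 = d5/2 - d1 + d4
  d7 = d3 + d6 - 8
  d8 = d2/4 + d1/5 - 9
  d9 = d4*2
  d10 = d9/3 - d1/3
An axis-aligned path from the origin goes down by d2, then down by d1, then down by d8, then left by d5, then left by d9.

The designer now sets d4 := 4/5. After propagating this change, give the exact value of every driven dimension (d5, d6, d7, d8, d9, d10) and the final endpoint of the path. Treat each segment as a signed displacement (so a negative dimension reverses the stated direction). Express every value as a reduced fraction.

Apply edit: d4 := 4/5
  d5 = d3/5 - d4 = 14/5
  d6 = d5/2 - d1 + d4 = -29/5
  d7 = d3 + d6 - 8 = 21/5
  d8 = d2/4 + d1/5 - 9 = -32/5
  d9 = d4*2 = 8/5
  d10 = d9/3 - d1/3 = -32/15
Walk from origin (0, 0):
  seg 1: down by d2 = 4 → (0, -4)
  seg 2: down by d1 = 8 → (0, -12)
  seg 3: down by d8 = -32/5 → (0, -28/5)
  seg 4: left by d5 = 14/5 → (-14/5, -28/5)
  seg 5: left by d9 = 8/5 → (-22/5, -28/5)

d5 = 14/5
d6 = -29/5
d7 = 21/5
d8 = -32/5
d9 = 8/5
d10 = -32/15
endpoint = (-22/5, -28/5)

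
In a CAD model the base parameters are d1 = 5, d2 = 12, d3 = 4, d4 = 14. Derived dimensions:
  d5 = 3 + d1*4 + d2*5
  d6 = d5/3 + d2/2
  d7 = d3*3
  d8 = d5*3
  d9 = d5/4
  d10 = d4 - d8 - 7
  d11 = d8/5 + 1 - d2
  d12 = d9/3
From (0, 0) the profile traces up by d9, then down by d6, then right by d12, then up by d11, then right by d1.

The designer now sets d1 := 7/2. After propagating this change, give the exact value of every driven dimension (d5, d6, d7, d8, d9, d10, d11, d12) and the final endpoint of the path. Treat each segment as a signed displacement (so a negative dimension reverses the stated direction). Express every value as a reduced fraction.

d5 = 77
d6 = 95/3
d7 = 12
d8 = 231
d9 = 77/4
d10 = -224
d11 = 176/5
d12 = 77/12
endpoint = (119/12, 1367/60)

Apply edit: d1 := 7/2
  d5 = 3 + d1*4 + d2*5 = 77
  d6 = d5/3 + d2/2 = 95/3
  d7 = d3*3 = 12
  d8 = d5*3 = 231
  d9 = d5/4 = 77/4
  d10 = d4 - d8 - 7 = -224
  d11 = d8/5 + 1 - d2 = 176/5
  d12 = d9/3 = 77/12
Walk from origin (0, 0):
  seg 1: up by d9 = 77/4 → (0, 77/4)
  seg 2: down by d6 = 95/3 → (0, -149/12)
  seg 3: right by d12 = 77/12 → (77/12, -149/12)
  seg 4: up by d11 = 176/5 → (77/12, 1367/60)
  seg 5: right by d1 = 7/2 → (119/12, 1367/60)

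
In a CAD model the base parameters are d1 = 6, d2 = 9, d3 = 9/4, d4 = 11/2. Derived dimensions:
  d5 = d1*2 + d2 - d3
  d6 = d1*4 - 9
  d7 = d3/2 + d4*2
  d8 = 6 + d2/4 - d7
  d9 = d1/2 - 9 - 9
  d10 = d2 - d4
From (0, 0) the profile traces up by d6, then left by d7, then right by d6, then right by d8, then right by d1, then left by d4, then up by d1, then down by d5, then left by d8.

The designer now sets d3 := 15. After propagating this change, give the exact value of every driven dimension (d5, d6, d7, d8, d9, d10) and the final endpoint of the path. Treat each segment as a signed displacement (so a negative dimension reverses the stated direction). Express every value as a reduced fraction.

d5 = 6
d6 = 15
d7 = 37/2
d8 = -41/4
d9 = -15
d10 = 7/2
endpoint = (-3, 15)

Apply edit: d3 := 15
  d5 = d1*2 + d2 - d3 = 6
  d6 = d1*4 - 9 = 15
  d7 = d3/2 + d4*2 = 37/2
  d8 = 6 + d2/4 - d7 = -41/4
  d9 = d1/2 - 9 - 9 = -15
  d10 = d2 - d4 = 7/2
Walk from origin (0, 0):
  seg 1: up by d6 = 15 → (0, 15)
  seg 2: left by d7 = 37/2 → (-37/2, 15)
  seg 3: right by d6 = 15 → (-7/2, 15)
  seg 4: right by d8 = -41/4 → (-55/4, 15)
  seg 5: right by d1 = 6 → (-31/4, 15)
  seg 6: left by d4 = 11/2 → (-53/4, 15)
  seg 7: up by d1 = 6 → (-53/4, 21)
  seg 8: down by d5 = 6 → (-53/4, 15)
  seg 9: left by d8 = -41/4 → (-3, 15)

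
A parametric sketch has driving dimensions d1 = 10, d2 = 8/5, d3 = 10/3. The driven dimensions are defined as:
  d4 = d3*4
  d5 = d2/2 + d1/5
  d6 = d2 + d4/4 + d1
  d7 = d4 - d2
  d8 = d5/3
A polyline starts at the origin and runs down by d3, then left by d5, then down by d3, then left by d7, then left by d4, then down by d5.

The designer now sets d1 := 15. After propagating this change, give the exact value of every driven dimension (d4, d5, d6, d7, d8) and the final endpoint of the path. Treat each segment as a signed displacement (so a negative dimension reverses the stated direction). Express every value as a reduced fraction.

d4 = 40/3
d5 = 19/5
d6 = 299/15
d7 = 176/15
d8 = 19/15
endpoint = (-433/15, -157/15)

Apply edit: d1 := 15
  d4 = d3*4 = 40/3
  d5 = d2/2 + d1/5 = 19/5
  d6 = d2 + d4/4 + d1 = 299/15
  d7 = d4 - d2 = 176/15
  d8 = d5/3 = 19/15
Walk from origin (0, 0):
  seg 1: down by d3 = 10/3 → (0, -10/3)
  seg 2: left by d5 = 19/5 → (-19/5, -10/3)
  seg 3: down by d3 = 10/3 → (-19/5, -20/3)
  seg 4: left by d7 = 176/15 → (-233/15, -20/3)
  seg 5: left by d4 = 40/3 → (-433/15, -20/3)
  seg 6: down by d5 = 19/5 → (-433/15, -157/15)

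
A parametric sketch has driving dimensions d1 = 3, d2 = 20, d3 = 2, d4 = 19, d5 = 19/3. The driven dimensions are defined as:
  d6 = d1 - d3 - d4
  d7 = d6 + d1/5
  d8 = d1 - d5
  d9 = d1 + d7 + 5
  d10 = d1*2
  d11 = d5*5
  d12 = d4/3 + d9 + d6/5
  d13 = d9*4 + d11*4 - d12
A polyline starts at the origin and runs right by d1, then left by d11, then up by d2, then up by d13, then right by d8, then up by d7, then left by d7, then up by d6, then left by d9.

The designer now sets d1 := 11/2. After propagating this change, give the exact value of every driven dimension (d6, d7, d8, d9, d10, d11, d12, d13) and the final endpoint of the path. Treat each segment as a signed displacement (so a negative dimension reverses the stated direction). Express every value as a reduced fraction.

d6 = -31/2
d7 = -72/5
d8 = -5/6
d9 = -39/10
d10 = 11
d11 = 95/3
d12 = -2/3
d13 = 1676/15
endpoint = (-87/10, 611/6)

Apply edit: d1 := 11/2
  d6 = d1 - d3 - d4 = -31/2
  d7 = d6 + d1/5 = -72/5
  d8 = d1 - d5 = -5/6
  d9 = d1 + d7 + 5 = -39/10
  d10 = d1*2 = 11
  d11 = d5*5 = 95/3
  d12 = d4/3 + d9 + d6/5 = -2/3
  d13 = d9*4 + d11*4 - d12 = 1676/15
Walk from origin (0, 0):
  seg 1: right by d1 = 11/2 → (11/2, 0)
  seg 2: left by d11 = 95/3 → (-157/6, 0)
  seg 3: up by d2 = 20 → (-157/6, 20)
  seg 4: up by d13 = 1676/15 → (-157/6, 1976/15)
  seg 5: right by d8 = -5/6 → (-27, 1976/15)
  seg 6: up by d7 = -72/5 → (-27, 352/3)
  seg 7: left by d7 = -72/5 → (-63/5, 352/3)
  seg 8: up by d6 = -31/2 → (-63/5, 611/6)
  seg 9: left by d9 = -39/10 → (-87/10, 611/6)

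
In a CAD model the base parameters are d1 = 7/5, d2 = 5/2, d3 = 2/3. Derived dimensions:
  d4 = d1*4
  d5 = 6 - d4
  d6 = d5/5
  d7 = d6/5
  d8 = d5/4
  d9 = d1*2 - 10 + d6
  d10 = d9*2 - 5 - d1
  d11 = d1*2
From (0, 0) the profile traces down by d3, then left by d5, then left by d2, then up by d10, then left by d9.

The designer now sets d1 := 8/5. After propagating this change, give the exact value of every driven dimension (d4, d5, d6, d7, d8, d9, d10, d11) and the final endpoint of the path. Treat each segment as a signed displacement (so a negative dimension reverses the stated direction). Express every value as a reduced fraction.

d4 = 32/5
d5 = -2/5
d6 = -2/25
d7 = -2/125
d8 = -1/10
d9 = -172/25
d10 = -509/25
d11 = 16/5
endpoint = (239/50, -1577/75)

Apply edit: d1 := 8/5
  d4 = d1*4 = 32/5
  d5 = 6 - d4 = -2/5
  d6 = d5/5 = -2/25
  d7 = d6/5 = -2/125
  d8 = d5/4 = -1/10
  d9 = d1*2 - 10 + d6 = -172/25
  d10 = d9*2 - 5 - d1 = -509/25
  d11 = d1*2 = 16/5
Walk from origin (0, 0):
  seg 1: down by d3 = 2/3 → (0, -2/3)
  seg 2: left by d5 = -2/5 → (2/5, -2/3)
  seg 3: left by d2 = 5/2 → (-21/10, -2/3)
  seg 4: up by d10 = -509/25 → (-21/10, -1577/75)
  seg 5: left by d9 = -172/25 → (239/50, -1577/75)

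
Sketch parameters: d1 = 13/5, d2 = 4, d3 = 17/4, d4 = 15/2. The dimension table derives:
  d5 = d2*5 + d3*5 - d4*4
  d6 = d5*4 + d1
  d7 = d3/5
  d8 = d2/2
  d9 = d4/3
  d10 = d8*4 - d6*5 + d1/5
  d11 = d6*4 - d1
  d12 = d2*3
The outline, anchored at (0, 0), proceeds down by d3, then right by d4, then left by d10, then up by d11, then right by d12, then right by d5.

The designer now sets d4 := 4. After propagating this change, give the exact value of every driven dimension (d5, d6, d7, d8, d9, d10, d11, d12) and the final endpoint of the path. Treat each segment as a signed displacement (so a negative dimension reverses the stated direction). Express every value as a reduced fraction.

Apply edit: d4 := 4
  d5 = d2*5 + d3*5 - d4*4 = 101/4
  d6 = d5*4 + d1 = 518/5
  d7 = d3/5 = 17/20
  d8 = d2/2 = 2
  d9 = d4/3 = 4/3
  d10 = d8*4 - d6*5 + d1/5 = -12737/25
  d11 = d6*4 - d1 = 2059/5
  d12 = d2*3 = 12
Walk from origin (0, 0):
  seg 1: down by d3 = 17/4 → (0, -17/4)
  seg 2: right by d4 = 4 → (4, -17/4)
  seg 3: left by d10 = -12737/25 → (12837/25, -17/4)
  seg 4: up by d11 = 2059/5 → (12837/25, 8151/20)
  seg 5: right by d12 = 12 → (13137/25, 8151/20)
  seg 6: right by d5 = 101/4 → (55073/100, 8151/20)

d5 = 101/4
d6 = 518/5
d7 = 17/20
d8 = 2
d9 = 4/3
d10 = -12737/25
d11 = 2059/5
d12 = 12
endpoint = (55073/100, 8151/20)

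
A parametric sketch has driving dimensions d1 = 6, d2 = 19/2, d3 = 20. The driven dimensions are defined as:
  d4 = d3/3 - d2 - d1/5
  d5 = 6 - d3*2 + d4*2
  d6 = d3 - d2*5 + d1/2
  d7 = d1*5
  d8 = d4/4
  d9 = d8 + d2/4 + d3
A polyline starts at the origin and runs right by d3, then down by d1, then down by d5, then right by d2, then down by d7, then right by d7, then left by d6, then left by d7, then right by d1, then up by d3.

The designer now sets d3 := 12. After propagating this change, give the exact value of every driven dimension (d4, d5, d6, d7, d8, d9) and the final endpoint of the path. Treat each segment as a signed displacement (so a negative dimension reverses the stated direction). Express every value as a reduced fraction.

Apply edit: d3 := 12
  d4 = d3/3 - d2 - d1/5 = -67/10
  d5 = 6 - d3*2 + d4*2 = -157/5
  d6 = d3 - d2*5 + d1/2 = -65/2
  d7 = d1*5 = 30
  d8 = d4/4 = -67/40
  d9 = d8 + d2/4 + d3 = 127/10
Walk from origin (0, 0):
  seg 1: right by d3 = 12 → (12, 0)
  seg 2: down by d1 = 6 → (12, -6)
  seg 3: down by d5 = -157/5 → (12, 127/5)
  seg 4: right by d2 = 19/2 → (43/2, 127/5)
  seg 5: down by d7 = 30 → (43/2, -23/5)
  seg 6: right by d7 = 30 → (103/2, -23/5)
  seg 7: left by d6 = -65/2 → (84, -23/5)
  seg 8: left by d7 = 30 → (54, -23/5)
  seg 9: right by d1 = 6 → (60, -23/5)
  seg 10: up by d3 = 12 → (60, 37/5)

d4 = -67/10
d5 = -157/5
d6 = -65/2
d7 = 30
d8 = -67/40
d9 = 127/10
endpoint = (60, 37/5)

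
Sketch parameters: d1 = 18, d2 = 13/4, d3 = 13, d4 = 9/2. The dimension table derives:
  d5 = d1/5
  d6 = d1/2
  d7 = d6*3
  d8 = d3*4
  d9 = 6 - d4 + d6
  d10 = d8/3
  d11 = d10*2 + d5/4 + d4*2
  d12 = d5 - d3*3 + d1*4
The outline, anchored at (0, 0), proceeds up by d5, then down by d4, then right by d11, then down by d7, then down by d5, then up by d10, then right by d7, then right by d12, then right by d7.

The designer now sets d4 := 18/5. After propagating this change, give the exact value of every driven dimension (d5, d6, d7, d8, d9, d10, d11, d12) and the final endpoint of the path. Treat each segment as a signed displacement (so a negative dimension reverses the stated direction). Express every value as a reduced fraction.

d5 = 18/5
d6 = 9
d7 = 27
d8 = 52
d9 = 57/5
d10 = 52/3
d11 = 1283/30
d12 = 183/5
endpoint = (4001/30, -199/15)

Apply edit: d4 := 18/5
  d5 = d1/5 = 18/5
  d6 = d1/2 = 9
  d7 = d6*3 = 27
  d8 = d3*4 = 52
  d9 = 6 - d4 + d6 = 57/5
  d10 = d8/3 = 52/3
  d11 = d10*2 + d5/4 + d4*2 = 1283/30
  d12 = d5 - d3*3 + d1*4 = 183/5
Walk from origin (0, 0):
  seg 1: up by d5 = 18/5 → (0, 18/5)
  seg 2: down by d4 = 18/5 → (0, 0)
  seg 3: right by d11 = 1283/30 → (1283/30, 0)
  seg 4: down by d7 = 27 → (1283/30, -27)
  seg 5: down by d5 = 18/5 → (1283/30, -153/5)
  seg 6: up by d10 = 52/3 → (1283/30, -199/15)
  seg 7: right by d7 = 27 → (2093/30, -199/15)
  seg 8: right by d12 = 183/5 → (3191/30, -199/15)
  seg 9: right by d7 = 27 → (4001/30, -199/15)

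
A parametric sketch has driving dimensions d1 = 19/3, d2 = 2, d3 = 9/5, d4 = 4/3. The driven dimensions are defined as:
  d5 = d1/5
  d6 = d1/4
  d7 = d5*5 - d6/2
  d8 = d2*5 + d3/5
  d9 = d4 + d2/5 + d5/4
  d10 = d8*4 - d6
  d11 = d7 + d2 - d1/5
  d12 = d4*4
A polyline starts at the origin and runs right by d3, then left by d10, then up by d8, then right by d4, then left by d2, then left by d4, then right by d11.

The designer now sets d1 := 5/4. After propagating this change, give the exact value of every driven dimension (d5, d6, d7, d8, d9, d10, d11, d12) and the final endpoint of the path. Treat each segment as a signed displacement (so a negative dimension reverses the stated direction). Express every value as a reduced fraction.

Apply edit: d1 := 5/4
  d5 = d1/5 = 1/4
  d6 = d1/4 = 5/16
  d7 = d5*5 - d6/2 = 35/32
  d8 = d2*5 + d3/5 = 259/25
  d9 = d4 + d2/5 + d5/4 = 431/240
  d10 = d8*4 - d6 = 16451/400
  d11 = d7 + d2 - d1/5 = 91/32
  d12 = d4*4 = 16/3
Walk from origin (0, 0):
  seg 1: right by d3 = 9/5 → (9/5, 0)
  seg 2: left by d10 = 16451/400 → (-15731/400, 0)
  seg 3: up by d8 = 259/25 → (-15731/400, 259/25)
  seg 4: right by d4 = 4/3 → (-45593/1200, 259/25)
  seg 5: left by d2 = 2 → (-47993/1200, 259/25)
  seg 6: left by d4 = 4/3 → (-16531/400, 259/25)
  seg 7: right by d11 = 91/32 → (-30787/800, 259/25)

d5 = 1/4
d6 = 5/16
d7 = 35/32
d8 = 259/25
d9 = 431/240
d10 = 16451/400
d11 = 91/32
d12 = 16/3
endpoint = (-30787/800, 259/25)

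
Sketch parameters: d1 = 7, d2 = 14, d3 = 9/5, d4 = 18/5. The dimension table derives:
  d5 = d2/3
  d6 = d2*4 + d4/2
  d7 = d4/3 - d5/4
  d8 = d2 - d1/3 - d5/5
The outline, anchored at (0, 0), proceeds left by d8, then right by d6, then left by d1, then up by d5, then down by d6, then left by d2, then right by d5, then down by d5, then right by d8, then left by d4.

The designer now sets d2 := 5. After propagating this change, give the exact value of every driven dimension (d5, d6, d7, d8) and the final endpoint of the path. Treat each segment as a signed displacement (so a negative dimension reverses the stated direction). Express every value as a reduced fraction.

d5 = 5/3
d6 = 109/5
d7 = 47/60
d8 = 7/3
endpoint = (118/15, -109/5)

Apply edit: d2 := 5
  d5 = d2/3 = 5/3
  d6 = d2*4 + d4/2 = 109/5
  d7 = d4/3 - d5/4 = 47/60
  d8 = d2 - d1/3 - d5/5 = 7/3
Walk from origin (0, 0):
  seg 1: left by d8 = 7/3 → (-7/3, 0)
  seg 2: right by d6 = 109/5 → (292/15, 0)
  seg 3: left by d1 = 7 → (187/15, 0)
  seg 4: up by d5 = 5/3 → (187/15, 5/3)
  seg 5: down by d6 = 109/5 → (187/15, -302/15)
  seg 6: left by d2 = 5 → (112/15, -302/15)
  seg 7: right by d5 = 5/3 → (137/15, -302/15)
  seg 8: down by d5 = 5/3 → (137/15, -109/5)
  seg 9: right by d8 = 7/3 → (172/15, -109/5)
  seg 10: left by d4 = 18/5 → (118/15, -109/5)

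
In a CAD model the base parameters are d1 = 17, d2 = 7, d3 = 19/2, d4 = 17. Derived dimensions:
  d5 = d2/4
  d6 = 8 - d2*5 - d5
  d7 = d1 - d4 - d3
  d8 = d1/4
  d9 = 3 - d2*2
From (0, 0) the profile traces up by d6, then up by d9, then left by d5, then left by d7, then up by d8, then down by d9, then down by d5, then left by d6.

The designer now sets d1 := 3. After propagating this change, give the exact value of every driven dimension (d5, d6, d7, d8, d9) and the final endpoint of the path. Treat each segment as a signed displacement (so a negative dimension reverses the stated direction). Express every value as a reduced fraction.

d5 = 7/4
d6 = -115/4
d7 = -47/2
d8 = 3/4
d9 = -11
endpoint = (101/2, -119/4)

Apply edit: d1 := 3
  d5 = d2/4 = 7/4
  d6 = 8 - d2*5 - d5 = -115/4
  d7 = d1 - d4 - d3 = -47/2
  d8 = d1/4 = 3/4
  d9 = 3 - d2*2 = -11
Walk from origin (0, 0):
  seg 1: up by d6 = -115/4 → (0, -115/4)
  seg 2: up by d9 = -11 → (0, -159/4)
  seg 3: left by d5 = 7/4 → (-7/4, -159/4)
  seg 4: left by d7 = -47/2 → (87/4, -159/4)
  seg 5: up by d8 = 3/4 → (87/4, -39)
  seg 6: down by d9 = -11 → (87/4, -28)
  seg 7: down by d5 = 7/4 → (87/4, -119/4)
  seg 8: left by d6 = -115/4 → (101/2, -119/4)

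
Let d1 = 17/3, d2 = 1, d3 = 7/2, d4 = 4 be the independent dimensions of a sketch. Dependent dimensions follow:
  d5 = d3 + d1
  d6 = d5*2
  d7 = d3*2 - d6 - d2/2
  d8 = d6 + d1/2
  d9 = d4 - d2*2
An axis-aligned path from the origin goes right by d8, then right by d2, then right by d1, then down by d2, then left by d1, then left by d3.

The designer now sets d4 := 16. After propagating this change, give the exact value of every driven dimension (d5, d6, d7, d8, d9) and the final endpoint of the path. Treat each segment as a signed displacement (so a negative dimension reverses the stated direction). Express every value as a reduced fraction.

d5 = 55/6
d6 = 55/3
d7 = -71/6
d8 = 127/6
d9 = 14
endpoint = (56/3, -1)

Apply edit: d4 := 16
  d5 = d3 + d1 = 55/6
  d6 = d5*2 = 55/3
  d7 = d3*2 - d6 - d2/2 = -71/6
  d8 = d6 + d1/2 = 127/6
  d9 = d4 - d2*2 = 14
Walk from origin (0, 0):
  seg 1: right by d8 = 127/6 → (127/6, 0)
  seg 2: right by d2 = 1 → (133/6, 0)
  seg 3: right by d1 = 17/3 → (167/6, 0)
  seg 4: down by d2 = 1 → (167/6, -1)
  seg 5: left by d1 = 17/3 → (133/6, -1)
  seg 6: left by d3 = 7/2 → (56/3, -1)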